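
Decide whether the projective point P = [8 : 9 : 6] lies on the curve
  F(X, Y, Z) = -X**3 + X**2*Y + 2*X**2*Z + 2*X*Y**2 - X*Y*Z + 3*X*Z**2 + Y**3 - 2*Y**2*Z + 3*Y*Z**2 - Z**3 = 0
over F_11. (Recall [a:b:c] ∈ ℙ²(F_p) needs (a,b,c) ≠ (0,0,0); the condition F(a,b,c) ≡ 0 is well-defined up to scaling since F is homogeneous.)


F(8,9,6) ≡ 4 (mod 11); P is NOT on the curve.

Evaluate F(8, 9, 6) term-by-term (mod 11).
  -X**3 ↦ -1·512·1·1 = -512
  X**2*Y ↦ 1·64·9·1 = 576
  2*X**2*Z ↦ 2·64·1·6 = 768
  2*X*Y**2 ↦ 2·8·81·1 = 1296
  -X*Y*Z ↦ -1·8·9·6 = -432
  3*X*Z**2 ↦ 3·8·1·36 = 864
  Y**3 ↦ 1·1·729·1 = 729
  -2*Y**2*Z ↦ -2·1·81·6 = -972
  3*Y*Z**2 ↦ 3·1·9·36 = 972
  -Z**3 ↦ -1·1·1·216 = -216
Sum: F(8, 9, 6) = (-512) + (576) + (768) + (1296) + (-432) + (864) + (729) + (-972) + (972) + (-216) = 3073.
Reducing mod 11: 3073 ≡ 4 (mod 11).
Since F(a, b, c) ≡ 4 ≠ 0 (mod 11), P does NOT lie on the curve.


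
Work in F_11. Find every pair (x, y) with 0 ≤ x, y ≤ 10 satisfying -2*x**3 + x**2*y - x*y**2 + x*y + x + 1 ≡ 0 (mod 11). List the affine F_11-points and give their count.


Affine F_11-points: {(1, 0), (1, 2), (2, 5), (2, 9), (4, 2), (4, 3), (6, 8), (6, 10), (7, 2), (7, 6), (9, 4), (9, 6), (10, 3), (10, 8)}; count = 14.

For each of the 121 pairs (x, y) ∈ F_11², evaluate f(x, y) mod 11. Record the zeros.
  x = 0: [0↦1, 1↦1, 2↦1, 3↦1, 4↦1, 5↦1, 6↦1, 7↦1, 8↦1, 9↦1, 10↦1]  zeros at y ∈ ∅
  x = 1: [0↦0, 1↦1, 2↦0, 3↦8, 4↦3, 5↦7, 6↦9, 7↦9, 8↦7, 9↦3, 10↦8]  zeros at y ∈ {0, 2}
  x = 2: [0↦9, 1↦2, 2↦2, 3↦9, 4↦1, 5↦0, 6↦6, 7↦8, 8↦6, 9↦0, 10↦1]  zeros at y ∈ {5, 9}
  x = 3: [0↦5, 1↦3, 2↦6, 3↦3, 4↦5, 5↦1, 6↦2, 7↦8, 8↦8, 9↦2, 10↦1]  zeros at y ∈ ∅
  x = 4: [0↦9, 1↦3, 2↦0, 3↦0, 4↦3, 5↦9, 6↦7, 7↦8, 8↦1, 9↦8, 10↦7]  zeros at y ∈ {2, 3}
  x = 5: [0↦9, 1↦1, 2↦5, 3↦10, 4↦5, 5↦1, 6↦9, 7↦7, 8↦6, 9↦6, 10↦7]  zeros at y ∈ ∅
  x = 6: [0↦4, 1↦7, 2↦9, 3↦10, 4↦10, 5↦9, 6↦7, 7↦4, 8↦0, 9↦6, 10↦0]  zeros at y ∈ {8, 10}
  x = 7: [0↦4, 1↦9, 2↦0, 3↦10, 4↦6, 5↦10, 6↦0, 7↦9, 8↦4, 9↦7, 10↦7]  zeros at y ∈ {2, 6}
  x = 8: [0↦8, 1↦6, 2↦10, 3↦9, 4↦3, 5↦3, 6↦9, 7↦10, 8↦6, 9↦8, 10↦5]  zeros at y ∈ ∅
  x = 9: [0↦4, 1↦8, 2↦5, 3↦6, 4↦0, 5↦9, 6↦0, 7↦6, 8↦5, 9↦8, 10↦4]  zeros at y ∈ {4, 6}
  x = 10: [0↦2, 1↦3, 2↦6, 3↦0, 4↦7, 5↦5, 6↦5, 7↦7, 8↦0, 9↦6, 10↦3]  zeros at y ∈ {3, 8}
Collecting zeros: affine points = {(1, 0), (1, 2), (2, 5), (2, 9), (4, 2), (4, 3), (6, 8), (6, 10), (7, 2), (7, 6), (9, 4), (9, 6), (10, 3), (10, 8)}.
Total count |C(F_11)_aff| = 14.


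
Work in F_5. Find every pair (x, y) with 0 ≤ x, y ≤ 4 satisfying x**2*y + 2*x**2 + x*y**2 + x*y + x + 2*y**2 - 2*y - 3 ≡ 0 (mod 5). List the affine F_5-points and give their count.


Affine F_5-points: {(1, 0), (2, 1), (2, 3)}; count = 3.

For each of the 25 pairs (x, y) ∈ F_5², evaluate f(x, y) mod 5. Record the zeros.
  x = 0: [0↦2, 1↦2, 2↦1, 3↦4, 4↦1]  zeros at y ∈ ∅
  x = 1: [0↦0, 1↦3, 2↦2, 3↦2, 4↦3]  zeros at y ∈ {0}
  x = 2: [0↦2, 1↦0, 2↦1, 3↦0, 4↦2]  zeros at y ∈ {1, 3}
  x = 3: [0↦3, 1↦3, 2↦3, 3↦3, 4↦3]  zeros at y ∈ ∅
  x = 4: [0↦3, 1↦2, 2↦3, 3↦1, 4↦1]  zeros at y ∈ ∅
Collecting zeros: affine points = {(1, 0), (2, 1), (2, 3)}.
Total count |C(F_5)_aff| = 3.


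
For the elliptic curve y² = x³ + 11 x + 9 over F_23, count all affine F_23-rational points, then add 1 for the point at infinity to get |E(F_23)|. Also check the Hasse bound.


Affine points = {(0, 3), (0, 20), (2, 4), (2, 19), (3, 0), (4, 5), (4, 18), (9, 3), (9, 20), (11, 9), (11, 14), (12, 11), (12, 12), (13, 7), (13, 16), (14, 3), (14, 20), (16, 7), (16, 16), (17, 7), (17, 16), (18, 6), (18, 17), (19, 4), (19, 19), (20, 8), (20, 15), (21, 5), (21, 18)}; affine count = 29; |E(F_23)| = 30.

Discriminant check: Δ ∝ 4a³ + 27b² = 4·11³ + 27·9² = 4·1331 + 27·81 ≡ 13 (mod 23). Nonzero ⇒ E is nonsingular.
For each x ∈ F_23, compute rhs = x³ + 11·x + 9 mod 23, then count y ∈ F_23 with y² ≡ rhs.
  x = 0: rhs = 9, matching y values: 3, 20 (2 points).
  x = 1: rhs = 21, matching y values: none (0 points).
  x = 2: rhs = 16, matching y values: 4, 19 (2 points).
  x = 3: rhs = 0, matching y values: 0 (1 points).
  x = 4: rhs = 2, matching y values: 5, 18 (2 points).
  x = 5: rhs = 5, matching y values: none (0 points).
  x = 6: rhs = 15, matching y values: none (0 points).
  x = 7: rhs = 15, matching y values: none (0 points).
  x = 8: rhs = 11, matching y values: none (0 points).
  x = 9: rhs = 9, matching y values: 3, 20 (2 points).
  x = 10: rhs = 15, matching y values: none (0 points).
  x = 11: rhs = 12, matching y values: 9, 14 (2 points).
  x = 12: rhs = 6, matching y values: 11, 12 (2 points).
  x = 13: rhs = 3, matching y values: 7, 16 (2 points).
  x = 14: rhs = 9, matching y values: 3, 20 (2 points).
  x = 15: rhs = 7, matching y values: none (0 points).
  x = 16: rhs = 3, matching y values: 7, 16 (2 points).
  x = 17: rhs = 3, matching y values: 7, 16 (2 points).
  x = 18: rhs = 13, matching y values: 6, 17 (2 points).
  x = 19: rhs = 16, matching y values: 4, 19 (2 points).
  x = 20: rhs = 18, matching y values: 8, 15 (2 points).
  x = 21: rhs = 2, matching y values: 5, 18 (2 points).
  x = 22: rhs = 20, matching y values: none (0 points).
Total affine count: 29.
Full point count |E(F_23)| = 29 + 1 = 30.
Hasse bound: |30 − (23+1)| = |6| = 6 ≤ 2√23 ≈ 9.5917 ✓.


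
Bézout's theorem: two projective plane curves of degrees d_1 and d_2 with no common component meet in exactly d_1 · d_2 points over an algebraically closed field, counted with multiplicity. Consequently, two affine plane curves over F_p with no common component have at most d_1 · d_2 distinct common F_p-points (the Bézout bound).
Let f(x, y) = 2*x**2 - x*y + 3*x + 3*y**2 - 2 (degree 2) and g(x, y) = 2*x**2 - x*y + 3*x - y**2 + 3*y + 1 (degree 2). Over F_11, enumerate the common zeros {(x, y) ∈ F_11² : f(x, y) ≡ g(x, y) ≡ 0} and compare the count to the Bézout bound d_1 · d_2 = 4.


Common zeros: ∅; count = 0; Bézout bound = 4.

deg(f) = 2, deg(g) = 2, so Bézout bound = 4.
Scan x ∈ F_11. For each x, list the y ∈ F_11 with f(x, y) ≡ 0 and those with g(x, y) ≡ 0 (mod 11); the common zeros in that column are the intersection.
  x = 0: f ≡ 0 at y ∈ ∅; g ≡ 0 at y ∈ ∅; common: ∅.
  x = 1: f ≡ 0 at y ∈ {7, 8}; g ≡ 0 at y ∈ ∅; common: ∅.
  x = 2: f ≡ 0 at y ∈ {3, 5}; g ≡ 0 at y ∈ ∅; common: ∅.
  x = 3: f ≡ 0 at y ∈ ∅; g ≡ 0 at y ∈ ∅; common: ∅.
  x = 4: f ≡ 0 at y ∈ ∅; g ≡ 0 at y ∈ {3, 7}; common: ∅.
  x = 5: f ≡ 0 at y ∈ ∅; g ≡ 0 at y ∈ {0, 9}; common: ∅.
  x = 6: f ≡ 0 at y ∈ {0, 2}; g ≡ 0 at y ∈ ∅; common: ∅.
  x = 7: f ≡ 0 at y ∈ {8, 9}; g ≡ 0 at y ∈ {3, 4}; common: ∅.
  x = 8: f ≡ 0 at y ∈ ∅; g ≡ 0 at y ∈ ∅; common: ∅.
  x = 9: f ≡ 0 at y ∈ {0, 3}; g ≡ 0 at y ∈ {7, 9}; common: ∅.
  x = 10: f ≡ 0 at y ∈ {2, 5}; g ≡ 0 at y ∈ {0, 4}; common: ∅.
Collecting: common zeros = ∅, so the count is 0.
Comparison with the Bézout bound: 0 ≤ 4 = deg(f)·deg(g), as expected for curves with no common component (the affine F_11-count falls short of the bound because intersections may lie at infinity, over extension fields, or carry multiplicity).


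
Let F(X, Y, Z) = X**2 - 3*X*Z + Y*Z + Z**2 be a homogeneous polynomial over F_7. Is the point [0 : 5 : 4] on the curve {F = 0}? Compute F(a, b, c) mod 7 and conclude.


F(0,5,4) ≡ 1 (mod 7); P is NOT on the curve.

Evaluate F(0, 5, 4) term-by-term (mod 7).
  X**2 ↦ 1·0·1·1 = 0
  -3*X*Z ↦ -3·0·1·4 = 0
  Y*Z ↦ 1·1·5·4 = 20
  Z**2 ↦ 1·1·1·16 = 16
Sum: F(0, 5, 4) = (0) + (0) + (20) + (16) = 36.
Reducing mod 7: 36 ≡ 1 (mod 7).
Since F(a, b, c) ≡ 1 ≠ 0 (mod 7), P does NOT lie on the curve.


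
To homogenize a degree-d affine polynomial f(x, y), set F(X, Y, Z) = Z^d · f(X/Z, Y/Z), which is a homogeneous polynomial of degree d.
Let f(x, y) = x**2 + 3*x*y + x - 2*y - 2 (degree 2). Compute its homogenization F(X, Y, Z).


F(X, Y, Z) = X**2 + 3*X*Y + X*Z - 2*Y*Z - 2*Z**2

deg(f) = 2.
Substitute x = X/Z, y = Y/Z into f, then multiply by Z^2.
  monomial 1·x^2·y^0 ↦ 1·X^2·Y^0·Z^0.
  monomial 3·x^1·y^1 ↦ 3·X^1·Y^1·Z^0.
  monomial 1·x^1·y^0 ↦ 1·X^1·Y^0·Z^1.
  monomial -2·x^0·y^1 ↦ -2·X^0·Y^1·Z^1.
  monomial -2·x^0·y^0 ↦ -2·X^0·Y^0·Z^2.
Collecting: F(X, Y, Z) = X**2 + 3*X*Y + X*Z - 2*Y*Z - 2*Z**2.


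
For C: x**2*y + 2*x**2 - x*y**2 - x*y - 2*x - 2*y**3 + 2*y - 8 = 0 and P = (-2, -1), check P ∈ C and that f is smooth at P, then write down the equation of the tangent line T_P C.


Tangent line at P: -6*x - 2*y - 14 = 0.

Step 1: f(-2, -1) = 0, so P lies on C.
Step 2: partial derivatives
  f_x(x, y) = 2*x*y + 4*x - y**2 - y - 2, f_y(x, y) = x**2 - 2*x*y - x - 6*y**2 + 2.
  f_x(P) = -6, f_y(P) = -2 (gradient nonzero, so P is smooth).
Step 3: tangent line at P: -6·(x − -2) + -2·(y − -1) = 0.
Expanding: -6*x - 2*y - 14 = 0.


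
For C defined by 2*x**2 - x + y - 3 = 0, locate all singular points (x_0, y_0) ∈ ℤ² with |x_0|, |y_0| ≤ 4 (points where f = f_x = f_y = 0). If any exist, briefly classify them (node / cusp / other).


No singular points in the scanned grid; C is smooth there.

Compute partial derivatives:
  f_x = 4*x - 1.
  f_y = 1.
f_y = 1 is a nonzero constant, so f_y never vanishes: no point (x, y) can satisfy f = f_x = f_y = 0. In particular no (x, y) ∈ {−4, ..., 4}² is singular; the curve is smooth.


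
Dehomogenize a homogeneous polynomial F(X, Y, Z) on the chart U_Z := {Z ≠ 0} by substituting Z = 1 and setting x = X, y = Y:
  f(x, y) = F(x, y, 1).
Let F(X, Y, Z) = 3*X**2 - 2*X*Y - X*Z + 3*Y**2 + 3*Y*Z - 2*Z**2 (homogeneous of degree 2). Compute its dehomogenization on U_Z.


f(x, y) = 3*x**2 - 2*x*y - x + 3*y**2 + 3*y - 2

On U_Z we set Z = 1. Each monomial c·X^i·Y^j·Z^k in F becomes c·x^i·y^j·1^k = c·x^i·y^j.
Substituting Z = 1: F(X, Y, 1) = 3*x**2 - 2*x*y - x + 3*y**2 + 3*y - 2.
Note: deg(f) ≤ deg(F) = 2; strict inequality happens when F is divisible by Z (lost terms).


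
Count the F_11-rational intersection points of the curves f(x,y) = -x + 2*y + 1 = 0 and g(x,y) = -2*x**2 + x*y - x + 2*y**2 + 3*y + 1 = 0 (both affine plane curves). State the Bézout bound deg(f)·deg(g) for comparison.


Common zeros: {(0, 5), (10, 10)}; count = 2; Bézout bound = 2.

deg(f) = 1, deg(g) = 2, so Bézout bound = 2.
Scan x ∈ F_11. For each x, list the y ∈ F_11 with f(x, y) ≡ 0 and those with g(x, y) ≡ 0 (mod 11); the common zeros in that column are the intersection.
  x = 0: f ≡ 0 at y ∈ {5}; g ≡ 0 at y ∈ {5, 10}; common: {5}.
  x = 1: f ≡ 0 at y ∈ {0}; g ≡ 0 at y ∈ ∅; common: ∅.
  x = 2: f ≡ 0 at y ∈ {6}; g ≡ 0 at y ∈ {5, 9}; common: ∅.
  x = 3: f ≡ 0 at y ∈ {1}; g ≡ 0 at y ∈ {2, 6}; common: ∅.
  x = 4: f ≡ 0 at y ∈ {7}; g ≡ 0 at y ∈ ∅; common: ∅.
  x = 5: f ≡ 0 at y ∈ {2}; g ≡ 0 at y ∈ {1, 6}; common: ∅.
  x = 6: f ≡ 0 at y ∈ {8}; g ≡ 0 at y ∈ {0, 1}; common: ∅.
  x = 7: f ≡ 0 at y ∈ {3}; g ≡ 0 at y ∈ ∅; common: ∅.
  x = 8: f ≡ 0 at y ∈ {9}; g ≡ 0 at y ∈ ∅; common: ∅.
  x = 9: f ≡ 0 at y ∈ {4}; g ≡ 0 at y ∈ ∅; common: ∅.
  x = 10: f ≡ 0 at y ∈ {10}; g ≡ 0 at y ∈ {0, 10}; common: {10}.
Collecting: common zeros = {(0, 5), (10, 10)}, so the count is 2.
Comparison with the Bézout bound: 2 ≤ 2 = deg(f)·deg(g), as expected for curves with no common component (the bound is attained).


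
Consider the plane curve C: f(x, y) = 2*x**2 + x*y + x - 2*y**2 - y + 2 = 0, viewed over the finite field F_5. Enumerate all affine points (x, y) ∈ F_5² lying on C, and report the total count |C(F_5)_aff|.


Affine F_5-points: {(1, 0)}; count = 1.

For each of the 25 pairs (x, y) ∈ F_5², evaluate f(x, y) mod 5. Record the zeros.
  x = 0: [0↦2, 1↦4, 2↦2, 3↦1, 4↦1]  zeros at y ∈ ∅
  x = 1: [0↦0, 1↦3, 2↦2, 3↦2, 4↦3]  zeros at y ∈ {0}
  x = 2: [0↦2, 1↦1, 2↦1, 3↦2, 4↦4]  zeros at y ∈ ∅
  x = 3: [0↦3, 1↦3, 2↦4, 3↦1, 4↦4]  zeros at y ∈ ∅
  x = 4: [0↦3, 1↦4, 2↦1, 3↦4, 4↦3]  zeros at y ∈ ∅
Collecting zeros: affine points = {(1, 0)}.
Total count |C(F_5)_aff| = 1.


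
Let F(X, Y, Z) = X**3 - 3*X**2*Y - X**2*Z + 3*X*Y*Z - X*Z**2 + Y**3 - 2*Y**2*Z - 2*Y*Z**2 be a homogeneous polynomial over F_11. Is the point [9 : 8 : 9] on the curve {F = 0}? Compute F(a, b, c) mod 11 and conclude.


F(9,8,9) ≡ 8 (mod 11); P is NOT on the curve.

Evaluate F(9, 8, 9) term-by-term (mod 11).
  X**3 ↦ 1·729·1·1 = 729
  -3*X**2*Y ↦ -3·81·8·1 = -1944
  -X**2*Z ↦ -1·81·1·9 = -729
  3*X*Y*Z ↦ 3·9·8·9 = 1944
  -X*Z**2 ↦ -1·9·1·81 = -729
  Y**3 ↦ 1·1·512·1 = 512
  -2*Y**2*Z ↦ -2·1·64·9 = -1152
  -2*Y*Z**2 ↦ -2·1·8·81 = -1296
Sum: F(9, 8, 9) = (729) + (-1944) + (-729) + (1944) + (-729) + (512) + (-1152) + (-1296) = -2665.
Reducing mod 11: -2665 ≡ 8 (mod 11).
Since F(a, b, c) ≡ 8 ≠ 0 (mod 11), P does NOT lie on the curve.


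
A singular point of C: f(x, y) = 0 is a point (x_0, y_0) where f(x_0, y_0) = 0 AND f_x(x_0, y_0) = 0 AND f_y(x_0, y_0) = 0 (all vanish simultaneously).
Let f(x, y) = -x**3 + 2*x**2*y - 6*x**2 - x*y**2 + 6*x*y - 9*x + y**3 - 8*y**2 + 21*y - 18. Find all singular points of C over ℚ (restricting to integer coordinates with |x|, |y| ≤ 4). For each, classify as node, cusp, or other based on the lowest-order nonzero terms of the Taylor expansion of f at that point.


Singular points: {(0, 3)}; classification: cusp.

Compute partial derivatives:
  f_x = -3*x**2 + 4*x*y - 12*x - y**2 + 6*y - 9.
  f_y = 2*x**2 - 2*x*y + 6*x + 3*y**2 - 16*y + 21.
Scan x_0 ∈ {−4, ..., 4}. For each x_0, f_y(x_0, y) is a polynomial in y; find its integer roots y ∈ {−4, ..., 4}, then test f_x and f at those candidates.
  x = -4: f_y(-4, y) = 3*y**2 - 8*y + 29; no integer root y with |y| ≤ 4.
  x = -3: f_y(-3, y) = 3*y**2 - 10*y + 21; no integer root y with |y| ≤ 4.
  x = -2: f_y(-2, y) = 3*y**2 - 12*y + 17; no integer root y with |y| ≤ 4.
  x = -1: f_y(-1, y) = 3*y**2 - 14*y + 17; no integer root y with |y| ≤ 4.
  x = 0: f_y(0, y) = 3*y**2 - 16*y + 21; vanishes at y ∈ {3}. (0, 3): f_x = 0, f = 0 — SINGULAR.
  x = 1: f_y(1, y) = 3*y**2 - 18*y + 29; no integer root y with |y| ≤ 4.
  x = 2: f_y(2, y) = 3*y**2 - 20*y + 41; no integer root y with |y| ≤ 4.
  x = 3: f_y(3, y) = 3*y**2 - 22*y + 57; no integer root y with |y| ≤ 4.
  x = 4: f_y(4, y) = 3*y**2 - 24*y + 77; no integer root y with |y| ≤ 4.
Only singular point on the grid: (0, 3).
Classify: substitute x = 0 + u, y = 3 + v and expand: f = -u**3 + 2*u**2*v - u*v**2 + v**3 + v**2.
No constant or linear terms (consistent with a singular point). Quadratic part: v**2. Cubic part: -u**3 + 2*u**2*v - u*v**2 + v**3.
The quadratic part v**2 is a perfect square, so there is a single (double) tangent line v = 0, i.e. y = 3. Restricting the cubic part to that line (v = 0) leaves -u**3 ≠ 0, so f is not divisible by v and the branch is v² ≈ u**3 to lowest order — this is a cusp.
Classification: cusp.


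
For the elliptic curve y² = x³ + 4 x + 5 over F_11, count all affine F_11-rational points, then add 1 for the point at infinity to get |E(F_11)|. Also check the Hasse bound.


Affine points = {(0, 4), (0, 7), (3, 0), (6, 5), (6, 6), (9, 0), (10, 0)}; affine count = 7; |E(F_11)| = 8.

Discriminant check: Δ ∝ 4a³ + 27b² = 4·4³ + 27·5² = 4·64 + 27·25 ≡ 7 (mod 11). Nonzero ⇒ E is nonsingular.
For each x ∈ F_11, compute rhs = x³ + 4·x + 5 mod 11, then count y ∈ F_11 with y² ≡ rhs.
  x = 0: rhs = 5, matching y values: 4, 7 (2 points).
  x = 1: rhs = 10, matching y values: none (0 points).
  x = 2: rhs = 10, matching y values: none (0 points).
  x = 3: rhs = 0, matching y values: 0 (1 points).
  x = 4: rhs = 8, matching y values: none (0 points).
  x = 5: rhs = 7, matching y values: none (0 points).
  x = 6: rhs = 3, matching y values: 5, 6 (2 points).
  x = 7: rhs = 2, matching y values: none (0 points).
  x = 8: rhs = 10, matching y values: none (0 points).
  x = 9: rhs = 0, matching y values: 0 (1 points).
  x = 10: rhs = 0, matching y values: 0 (1 points).
Total affine count: 7.
Full point count |E(F_11)| = 7 + 1 = 8.
Hasse bound: |8 − (11+1)| = |-4| = 4 ≤ 2√11 ≈ 6.6332 ✓.


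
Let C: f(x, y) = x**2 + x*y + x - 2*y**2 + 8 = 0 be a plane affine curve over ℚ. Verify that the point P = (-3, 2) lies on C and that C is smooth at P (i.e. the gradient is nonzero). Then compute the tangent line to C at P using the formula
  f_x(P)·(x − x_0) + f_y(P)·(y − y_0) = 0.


Tangent line at P: -3*x - 11*y + 13 = 0.

Step 1: f(-3, 2) = 0, so P lies on C.
Step 2: partial derivatives
  f_x(x, y) = 2*x + y + 1, f_y(x, y) = x - 4*y.
  f_x(P) = -3, f_y(P) = -11 (gradient nonzero, so P is smooth).
Step 3: tangent line at P: -3·(x − -3) + -11·(y − 2) = 0.
Expanding: -3*x - 11*y + 13 = 0.


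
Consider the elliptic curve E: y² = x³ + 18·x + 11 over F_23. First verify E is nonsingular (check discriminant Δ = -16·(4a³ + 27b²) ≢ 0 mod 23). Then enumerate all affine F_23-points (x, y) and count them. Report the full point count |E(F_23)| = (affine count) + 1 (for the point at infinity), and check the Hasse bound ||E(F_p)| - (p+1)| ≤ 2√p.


Affine points = {(2, 3), (2, 20), (3, 0), (4, 3), (4, 20), (6, 6), (6, 17), (8, 0), (10, 8), (10, 15), (12, 0), (13, 2), (13, 21), (16, 5), (16, 18), (17, 3), (17, 20), (18, 7), (18, 16), (19, 6), (19, 17), (21, 6), (21, 17)}; affine count = 23; |E(F_23)| = 24.

Discriminant check: Δ ∝ 4a³ + 27b² = 4·18³ + 27·11² = 4·5832 + 27·121 ≡ 7 (mod 23). Nonzero ⇒ E is nonsingular.
For each x ∈ F_23, compute rhs = x³ + 18·x + 11 mod 23, then count y ∈ F_23 with y² ≡ rhs.
  x = 0: rhs = 11, matching y values: none (0 points).
  x = 1: rhs = 7, matching y values: none (0 points).
  x = 2: rhs = 9, matching y values: 3, 20 (2 points).
  x = 3: rhs = 0, matching y values: 0 (1 points).
  x = 4: rhs = 9, matching y values: 3, 20 (2 points).
  x = 5: rhs = 19, matching y values: none (0 points).
  x = 6: rhs = 13, matching y values: 6, 17 (2 points).
  x = 7: rhs = 20, matching y values: none (0 points).
  x = 8: rhs = 0, matching y values: 0 (1 points).
  x = 9: rhs = 5, matching y values: none (0 points).
  x = 10: rhs = 18, matching y values: 8, 15 (2 points).
  x = 11: rhs = 22, matching y values: none (0 points).
  x = 12: rhs = 0, matching y values: 0 (1 points).
  x = 13: rhs = 4, matching y values: 2, 21 (2 points).
  x = 14: rhs = 17, matching y values: none (0 points).
  x = 15: rhs = 22, matching y values: none (0 points).
  x = 16: rhs = 2, matching y values: 5, 18 (2 points).
  x = 17: rhs = 9, matching y values: 3, 20 (2 points).
  x = 18: rhs = 3, matching y values: 7, 16 (2 points).
  x = 19: rhs = 13, matching y values: 6, 17 (2 points).
  x = 20: rhs = 22, matching y values: none (0 points).
  x = 21: rhs = 13, matching y values: 6, 17 (2 points).
  x = 22: rhs = 15, matching y values: none (0 points).
Total affine count: 23.
Full point count |E(F_23)| = 23 + 1 = 24.
Hasse bound: |24 − (23+1)| = |0| = 0 ≤ 2√23 ≈ 9.5917 ✓.


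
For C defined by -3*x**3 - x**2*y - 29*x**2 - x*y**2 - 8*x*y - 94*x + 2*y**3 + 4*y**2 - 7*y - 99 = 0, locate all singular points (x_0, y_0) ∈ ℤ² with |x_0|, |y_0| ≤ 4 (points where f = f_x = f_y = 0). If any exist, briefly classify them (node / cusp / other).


Singular points: {(-3, -1)}; classification: node.

Compute partial derivatives:
  f_x = -9*x**2 - 2*x*y - 58*x - y**2 - 8*y - 94.
  f_y = -x**2 - 2*x*y - 8*x + 6*y**2 + 8*y - 7.
Scan x_0 ∈ {−4, ..., 4}. For each x_0, f_y(x_0, y) is a polynomial in y; find its integer roots y ∈ {−4, ..., 4}, then test f_x and f at those candidates.
  x = -4: f_y(-4, y) = 6*y**2 + 16*y + 9; no integer root y with |y| ≤ 4.
  x = -3: f_y(-3, y) = 6*y**2 + 14*y + 8; vanishes at y ∈ {-1}. (-3, -1): f_x = 0, f = 0 — SINGULAR.
  x = -2: f_y(-2, y) = 6*y**2 + 12*y + 5; no integer root y with |y| ≤ 4.
  x = -1: f_y(-1, y) = 6*y**2 + 10*y; vanishes at y ∈ {0}. (-1, 0): f_x = -45 ≠ 0.
  x = 0: f_y(0, y) = 6*y**2 + 8*y - 7; no integer root y with |y| ≤ 4.
  x = 1: f_y(1, y) = 6*y**2 + 6*y - 16; no integer root y with |y| ≤ 4.
  x = 2: f_y(2, y) = 6*y**2 + 4*y - 27; no integer root y with |y| ≤ 4.
  x = 3: f_y(3, y) = 6*y**2 + 2*y - 40; no integer root y with |y| ≤ 4.
  x = 4: f_y(4, y) = 6*y**2 - 55; no integer root y with |y| ≤ 4.
Only singular point on the grid: (-3, -1).
Classify: substitute x = -3 + u, y = -1 + v and expand: f = -3*u**3 - u**2*v - u**2 - u*v**2 + 2*v**3 + v**2.
No constant or linear terms (consistent with a singular point). Quadratic part: -u**2 + v**2. Cubic part: -3*u**3 - u**2*v - u*v**2 + 2*v**3.
The quadratic part v**2 - u**2 = (v − u)(v + u) splits into two distinct linear factors, so there are two distinct tangent lines y − -1 = ±(x − -3) — this is a node (ordinary double point).
Classification: node.


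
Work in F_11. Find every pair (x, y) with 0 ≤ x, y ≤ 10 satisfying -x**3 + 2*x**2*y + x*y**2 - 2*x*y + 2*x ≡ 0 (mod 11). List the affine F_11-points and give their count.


Affine F_11-points: {(0, 0), (0, 1), (0, 2), (0, 3), (0, 4), (0, 5), (0, 6), (0, 7), (0, 8), (0, 9), (0, 10), (2, 4), (2, 5), (3, 9), (4, 7), (4, 9), (6, 4), (6, 8), (8, 3), (8, 5), (9, 3), (10, 7), (10, 8)}; count = 23.

For each of the 121 pairs (x, y) ∈ F_11², evaluate f(x, y) mod 11. Record the zeros.
  x = 0: [0↦0, 1↦0, 2↦0, 3↦0, 4↦0, 5↦0, 6↦0, 7↦0, 8↦0, 9↦0, 10↦0]  zeros at y ∈ {0, 1, 2, 3, 4, 5, 6, 7, 8, 9, 10}
  x = 1: [0↦1, 1↦2, 2↦5, 3↦10, 4↦6, 5↦4, 6↦4, 7↦6, 8↦10, 9↦5, 10↦2]  zeros at y ∈ ∅
  x = 2: [0↦7, 1↦2, 2↦1, 3↦4, 4↦0, 5↦0, 6↦4, 7↦1, 8↦2, 9↦7, 10↦5]  zeros at y ∈ {4, 5}
  x = 3: [0↦1, 1↦5, 2↦4, 3↦9, 4↦9, 5↦4, 6↦5, 7↦1, 8↦3, 9↦0, 10↦3]  zeros at y ∈ {9}
  x = 4: [0↦10, 1↦5, 2↦8, 3↦8, 4↦5, 5↦10, 6↦1, 7↦0, 8↦7, 9↦0, 10↦1]  zeros at y ∈ {7, 9}
  x = 5: [0↦6, 1↦7, 2↦7, 3↦6, 4↦4, 5↦1, 6↦8, 7↦3, 8↦8, 9↦1, 10↦4]  zeros at y ∈ ∅
  x = 6: [0↦5, 1↦5, 2↦6, 3↦8, 4↦0, 5↦4, 6↦9, 7↦4, 8↦0, 9↦8, 10↦6]  zeros at y ∈ {4, 8}
  x = 7: [0↦1, 1↦4, 2↦10, 3↦8, 4↦9, 5↦2, 6↦9, 7↦8, 8↦10, 9↦4, 10↦1]  zeros at y ∈ ∅
  x = 8: [0↦10, 1↦9, 2↦2, 3↦0, 4↦3, 5↦0, 6↦2, 7↦9, 8↦10, 9↦5, 10↦5]  zeros at y ∈ {3, 5}
  x = 9: [0↦4, 1↦3, 2↦9, 3↦0, 4↦9, 5↦3, 6↦4, 7↦1, 8↦5, 9↦5, 10↦1]  zeros at y ∈ {3}
  x = 10: [0↦10, 1↦2, 2↦3, 3↦2, 4↦10, 5↦5, 6↦9, 7↦0, 8↦0, 9↦9, 10↦5]  zeros at y ∈ {7, 8}
Collecting zeros: affine points = {(0, 0), (0, 1), (0, 2), (0, 3), (0, 4), (0, 5), (0, 6), (0, 7), (0, 8), (0, 9), (0, 10), (2, 4), (2, 5), (3, 9), (4, 7), (4, 9), (6, 4), (6, 8), (8, 3), (8, 5), (9, 3), (10, 7), (10, 8)}.
Total count |C(F_11)_aff| = 23.


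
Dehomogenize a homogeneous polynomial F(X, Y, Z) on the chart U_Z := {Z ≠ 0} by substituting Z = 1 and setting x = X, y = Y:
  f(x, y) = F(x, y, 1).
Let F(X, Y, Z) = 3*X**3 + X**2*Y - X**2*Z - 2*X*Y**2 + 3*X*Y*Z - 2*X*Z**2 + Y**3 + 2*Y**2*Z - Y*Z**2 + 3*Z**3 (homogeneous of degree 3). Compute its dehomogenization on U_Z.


f(x, y) = 3*x**3 + x**2*y - x**2 - 2*x*y**2 + 3*x*y - 2*x + y**3 + 2*y**2 - y + 3

On U_Z we set Z = 1. Each monomial c·X^i·Y^j·Z^k in F becomes c·x^i·y^j·1^k = c·x^i·y^j.
Substituting Z = 1: F(X, Y, 1) = 3*x**3 + x**2*y - x**2 - 2*x*y**2 + 3*x*y - 2*x + y**3 + 2*y**2 - y + 3.
Note: deg(f) ≤ deg(F) = 3; strict inequality happens when F is divisible by Z (lost terms).


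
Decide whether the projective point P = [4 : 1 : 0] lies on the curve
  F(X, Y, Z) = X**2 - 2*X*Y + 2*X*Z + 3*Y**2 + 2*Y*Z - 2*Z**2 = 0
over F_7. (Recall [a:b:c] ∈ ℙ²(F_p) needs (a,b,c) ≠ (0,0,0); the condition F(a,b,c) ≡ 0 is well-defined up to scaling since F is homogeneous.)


F(4,1,0) ≡ 4 (mod 7); P is NOT on the curve.

Evaluate F(4, 1, 0) term-by-term (mod 7).
  X**2 ↦ 1·16·1·1 = 16
  -2*X*Y ↦ -2·4·1·1 = -8
  2*X*Z ↦ 2·4·1·0 = 0
  3*Y**2 ↦ 3·1·1·1 = 3
  2*Y*Z ↦ 2·1·1·0 = 0
  -2*Z**2 ↦ -2·1·1·0 = 0
Sum: F(4, 1, 0) = (16) + (-8) + (0) + (3) + (0) + (0) = 11.
Reducing mod 7: 11 ≡ 4 (mod 7).
Since F(a, b, c) ≡ 4 ≠ 0 (mod 7), P does NOT lie on the curve.


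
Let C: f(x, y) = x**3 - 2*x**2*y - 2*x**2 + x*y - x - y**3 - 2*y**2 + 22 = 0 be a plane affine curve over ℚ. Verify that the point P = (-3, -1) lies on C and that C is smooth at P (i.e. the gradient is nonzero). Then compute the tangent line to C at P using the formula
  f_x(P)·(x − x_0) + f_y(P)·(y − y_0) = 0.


Tangent line at P: 25*x - 20*y + 55 = 0.

Step 1: f(-3, -1) = 0, so P lies on C.
Step 2: partial derivatives
  f_x(x, y) = 3*x**2 - 4*x*y - 4*x + y - 1, f_y(x, y) = -2*x**2 + x - 3*y**2 - 4*y.
  f_x(P) = 25, f_y(P) = -20 (gradient nonzero, so P is smooth).
Step 3: tangent line at P: 25·(x − -3) + -20·(y − -1) = 0.
Expanding: 25*x - 20*y + 55 = 0.


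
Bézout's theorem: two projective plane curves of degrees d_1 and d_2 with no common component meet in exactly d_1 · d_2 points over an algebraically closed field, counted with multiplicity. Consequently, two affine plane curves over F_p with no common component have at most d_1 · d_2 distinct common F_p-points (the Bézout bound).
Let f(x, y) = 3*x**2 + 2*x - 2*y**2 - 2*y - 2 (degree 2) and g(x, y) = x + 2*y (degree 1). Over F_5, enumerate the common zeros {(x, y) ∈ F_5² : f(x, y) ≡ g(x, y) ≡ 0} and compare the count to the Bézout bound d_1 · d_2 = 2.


Common zeros: {(4, 3)}; count = 1; Bézout bound = 2.

deg(f) = 2, deg(g) = 1, so Bézout bound = 2.
Scan x ∈ F_5. For each x, list the y ∈ F_5 with f(x, y) ≡ 0 and those with g(x, y) ≡ 0 (mod 5); the common zeros in that column are the intersection.
  x = 0: f ≡ 0 at y ∈ ∅; g ≡ 0 at y ∈ {0}; common: ∅.
  x = 1: f ≡ 0 at y ∈ ∅; g ≡ 0 at y ∈ {2}; common: ∅.
  x = 2: f ≡ 0 at y ∈ {1, 3}; g ≡ 0 at y ∈ {4}; common: ∅.
  x = 3: f ≡ 0 at y ∈ ∅; g ≡ 0 at y ∈ {1}; common: ∅.
  x = 4: f ≡ 0 at y ∈ {1, 3}; g ≡ 0 at y ∈ {3}; common: {3}.
Collecting: common zeros = {(4, 3)}, so the count is 1.
Comparison with the Bézout bound: 1 ≤ 2 = deg(f)·deg(g), as expected for curves with no common component (the affine F_5-count falls short of the bound because intersections may lie at infinity, over extension fields, or carry multiplicity).


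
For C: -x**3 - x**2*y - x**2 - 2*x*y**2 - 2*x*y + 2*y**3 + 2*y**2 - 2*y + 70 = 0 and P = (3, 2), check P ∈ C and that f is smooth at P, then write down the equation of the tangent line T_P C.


Tangent line at P: -57*x - 9*y + 189 = 0.

Step 1: f(3, 2) = 0, so P lies on C.
Step 2: partial derivatives
  f_x(x, y) = -3*x**2 - 2*x*y - 2*x - 2*y**2 - 2*y, f_y(x, y) = -x**2 - 4*x*y - 2*x + 6*y**2 + 4*y - 2.
  f_x(P) = -57, f_y(P) = -9 (gradient nonzero, so P is smooth).
Step 3: tangent line at P: -57·(x − 3) + -9·(y − 2) = 0.
Expanding: -57*x - 9*y + 189 = 0.


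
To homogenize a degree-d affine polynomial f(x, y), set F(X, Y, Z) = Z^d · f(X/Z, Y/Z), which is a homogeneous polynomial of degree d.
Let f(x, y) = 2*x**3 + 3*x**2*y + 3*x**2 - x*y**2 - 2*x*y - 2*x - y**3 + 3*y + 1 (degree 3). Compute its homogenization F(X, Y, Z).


F(X, Y, Z) = 2*X**3 + 3*X**2*Y + 3*X**2*Z - X*Y**2 - 2*X*Y*Z - 2*X*Z**2 - Y**3 + 3*Y*Z**2 + Z**3

deg(f) = 3.
Substitute x = X/Z, y = Y/Z into f, then multiply by Z^3.
  monomial 2·x^3·y^0 ↦ 2·X^3·Y^0·Z^0.
  monomial 3·x^2·y^1 ↦ 3·X^2·Y^1·Z^0.
  monomial 3·x^2·y^0 ↦ 3·X^2·Y^0·Z^1.
  monomial -1·x^1·y^2 ↦ -1·X^1·Y^2·Z^0.
  monomial -2·x^1·y^1 ↦ -2·X^1·Y^1·Z^1.
  monomial -2·x^1·y^0 ↦ -2·X^1·Y^0·Z^2.
  monomial -1·x^0·y^3 ↦ -1·X^0·Y^3·Z^0.
  monomial 3·x^0·y^1 ↦ 3·X^0·Y^1·Z^2.
  monomial 1·x^0·y^0 ↦ 1·X^0·Y^0·Z^3.
Collecting: F(X, Y, Z) = 2*X**3 + 3*X**2*Y + 3*X**2*Z - X*Y**2 - 2*X*Y*Z - 2*X*Z**2 - Y**3 + 3*Y*Z**2 + Z**3.


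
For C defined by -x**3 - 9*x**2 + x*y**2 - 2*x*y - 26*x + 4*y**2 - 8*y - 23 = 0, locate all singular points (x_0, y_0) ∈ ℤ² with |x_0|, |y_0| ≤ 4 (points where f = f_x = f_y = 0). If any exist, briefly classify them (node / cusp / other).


Singular points: {(-3, 1)}; classification: cusp.

Compute partial derivatives:
  f_x = -3*x**2 - 18*x + y**2 - 2*y - 26.
  f_y = 2*x*y - 2*x + 8*y - 8.
Scan x_0 ∈ {−4, ..., 4}. For each x_0, f_y(x_0, y) is a polynomial in y; find its integer roots y ∈ {−4, ..., 4}, then test f_x and f at those candidates.
  x = -4: f_y(-4, y) = 0; vanishes at y ∈ {-4, -3, -2, -1, 0, 1, 2, 3, 4}. (-4, -4): f_x = 22 ≠ 0; (-4, -3): f_x = 13 ≠ 0; (-4, -2): f_x = 6 ≠ 0; (-4, -1): f_x = 1 ≠ 0; (-4, 0): f_x = -2 ≠ 0; (-4, 1): f_x = -3 ≠ 0; (-4, 2): f_x = -2 ≠ 0; (-4, 3): f_x = 1 ≠ 0; (-4, 4): f_x = 6 ≠ 0.
  x = -3: f_y(-3, y) = 2*y - 2; vanishes at y ∈ {1}. (-3, 1): f_x = 0, f = 0 — SINGULAR.
  x = -2: f_y(-2, y) = 4*y - 4; vanishes at y ∈ {1}. (-2, 1): f_x = -3 ≠ 0.
  x = -1: f_y(-1, y) = 6*y - 6; vanishes at y ∈ {1}. (-1, 1): f_x = -12 ≠ 0.
  x = 0: f_y(0, y) = 8*y - 8; vanishes at y ∈ {1}. (0, 1): f_x = -27 ≠ 0.
  x = 1: f_y(1, y) = 10*y - 10; vanishes at y ∈ {1}. (1, 1): f_x = -48 ≠ 0.
  x = 2: f_y(2, y) = 12*y - 12; vanishes at y ∈ {1}. (2, 1): f_x = -75 ≠ 0.
  x = 3: f_y(3, y) = 14*y - 14; vanishes at y ∈ {1}. (3, 1): f_x = -108 ≠ 0.
  x = 4: f_y(4, y) = 16*y - 16; vanishes at y ∈ {1}. (4, 1): f_x = -147 ≠ 0.
Only singular point on the grid: (-3, 1).
Classify: substitute x = -3 + u, y = 1 + v and expand: f = -u**3 + u*v**2 + v**2.
No constant or linear terms (consistent with a singular point). Quadratic part: v**2. Cubic part: -u**3 + u*v**2.
The quadratic part v**2 is a perfect square, so there is a single (double) tangent line v = 0, i.e. y = 1. Restricting the cubic part to that line (v = 0) leaves -u**3 ≠ 0, so f is not divisible by v and the branch is v² ≈ u**3 to lowest order — this is a cusp.
Classification: cusp.


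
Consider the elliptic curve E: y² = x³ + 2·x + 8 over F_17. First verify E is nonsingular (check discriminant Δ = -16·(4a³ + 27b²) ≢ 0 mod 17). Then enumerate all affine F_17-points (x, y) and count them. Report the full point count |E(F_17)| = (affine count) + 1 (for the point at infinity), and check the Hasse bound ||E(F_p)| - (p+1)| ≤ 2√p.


Affine points = {(0, 5), (0, 12), (6, 7), (6, 10), (7, 5), (7, 12), (8, 3), (8, 14), (10, 5), (10, 12), (11, 1), (11, 16), (12, 3), (12, 14), (13, 2), (13, 15), (14, 3), (14, 14), (15, 8), (15, 9)}; affine count = 20; |E(F_17)| = 21.

Discriminant check: Δ ∝ 4a³ + 27b² = 4·2³ + 27·8² = 4·8 + 27·64 ≡ 9 (mod 17). Nonzero ⇒ E is nonsingular.
For each x ∈ F_17, compute rhs = x³ + 2·x + 8 mod 17, then count y ∈ F_17 with y² ≡ rhs.
  x = 0: rhs = 8, matching y values: 5, 12 (2 points).
  x = 1: rhs = 11, matching y values: none (0 points).
  x = 2: rhs = 3, matching y values: none (0 points).
  x = 3: rhs = 7, matching y values: none (0 points).
  x = 4: rhs = 12, matching y values: none (0 points).
  x = 5: rhs = 7, matching y values: none (0 points).
  x = 6: rhs = 15, matching y values: 7, 10 (2 points).
  x = 7: rhs = 8, matching y values: 5, 12 (2 points).
  x = 8: rhs = 9, matching y values: 3, 14 (2 points).
  x = 9: rhs = 7, matching y values: none (0 points).
  x = 10: rhs = 8, matching y values: 5, 12 (2 points).
  x = 11: rhs = 1, matching y values: 1, 16 (2 points).
  x = 12: rhs = 9, matching y values: 3, 14 (2 points).
  x = 13: rhs = 4, matching y values: 2, 15 (2 points).
  x = 14: rhs = 9, matching y values: 3, 14 (2 points).
  x = 15: rhs = 13, matching y values: 8, 9 (2 points).
  x = 16: rhs = 5, matching y values: none (0 points).
Total affine count: 20.
Full point count |E(F_17)| = 20 + 1 = 21.
Hasse bound: |21 − (17+1)| = |3| = 3 ≤ 2√17 ≈ 8.2462 ✓.


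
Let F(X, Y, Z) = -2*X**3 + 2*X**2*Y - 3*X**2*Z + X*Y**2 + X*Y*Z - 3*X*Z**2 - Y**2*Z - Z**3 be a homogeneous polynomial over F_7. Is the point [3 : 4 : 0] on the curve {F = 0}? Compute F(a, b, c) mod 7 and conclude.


F(3,4,0) ≡ 3 (mod 7); P is NOT on the curve.

Evaluate F(3, 4, 0) term-by-term (mod 7).
  -2*X**3 ↦ -2·27·1·1 = -54
  2*X**2*Y ↦ 2·9·4·1 = 72
  -3*X**2*Z ↦ -3·9·1·0 = 0
  X*Y**2 ↦ 1·3·16·1 = 48
  X*Y*Z ↦ 1·3·4·0 = 0
  -3*X*Z**2 ↦ -3·3·1·0 = 0
  -Y**2*Z ↦ -1·1·16·0 = 0
  -Z**3 ↦ -1·1·1·0 = 0
Sum: F(3, 4, 0) = (-54) + (72) + (0) + (48) + (0) + (0) + (0) + (0) = 66.
Reducing mod 7: 66 ≡ 3 (mod 7).
Since F(a, b, c) ≡ 3 ≠ 0 (mod 7), P does NOT lie on the curve.


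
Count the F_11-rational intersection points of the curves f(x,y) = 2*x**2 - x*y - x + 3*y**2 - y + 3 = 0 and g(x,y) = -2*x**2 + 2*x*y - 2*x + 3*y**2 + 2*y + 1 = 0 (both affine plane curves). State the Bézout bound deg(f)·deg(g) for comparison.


Common zeros: {(0, 8)}; count = 1; Bézout bound = 4.

deg(f) = 2, deg(g) = 2, so Bézout bound = 4.
Scan x ∈ F_11. For each x, list the y ∈ F_11 with f(x, y) ≡ 0 and those with g(x, y) ≡ 0 (mod 11); the common zeros in that column are the intersection.
  x = 0: f ≡ 0 at y ∈ {7, 8}; g ≡ 0 at y ∈ {6, 8}; common: {8}.
  x = 1: f ≡ 0 at y ∈ {4}; g ≡ 0 at y ∈ ∅; common: ∅.
  x = 2: f ≡ 0 at y ∈ {6}; g ≡ 0 at y ∈ {0, 9}; common: ∅.
  x = 3: f ≡ 0 at y ∈ {2, 3}; g ≡ 0 at y ∈ ∅; common: ∅.
  x = 4: f ≡ 0 at y ∈ {2, 7}; g ≡ 0 at y ∈ ∅; common: ∅.
  x = 5: f ≡ 0 at y ∈ ∅; g ≡ 0 at y ∈ {1, 6}; common: ∅.
  x = 6: f ≡ 0 at y ∈ ∅; g ≡ 0 at y ∈ {1, 9}; common: ∅.
  x = 7: f ≡ 0 at y ∈ {4, 6}; g ≡ 0 at y ∈ {5, 8}; common: ∅.
  x = 8: f ≡ 0 at y ∈ ∅; g ≡ 0 at y ∈ {0, 5}; common: ∅.
  x = 9: f ≡ 0 at y ∈ ∅; g ≡ 0 at y ∈ ∅; common: ∅.
  x = 10: f ≡ 0 at y ∈ {3, 8}; g ≡ 0 at y ∈ ∅; common: ∅.
Collecting: common zeros = {(0, 8)}, so the count is 1.
Comparison with the Bézout bound: 1 ≤ 4 = deg(f)·deg(g), as expected for curves with no common component (the affine F_11-count falls short of the bound because intersections may lie at infinity, over extension fields, or carry multiplicity).


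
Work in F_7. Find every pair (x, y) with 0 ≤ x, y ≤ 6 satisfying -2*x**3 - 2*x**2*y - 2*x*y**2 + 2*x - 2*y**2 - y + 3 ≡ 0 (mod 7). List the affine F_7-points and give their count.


Affine F_7-points: {(0, 1), (0, 2), (1, 3), (1, 5), (4, 5), (6, 1)}; count = 6.

For each of the 49 pairs (x, y) ∈ F_7², evaluate f(x, y) mod 7. Record the zeros.
  x = 0: [0↦3, 1↦0, 2↦0, 3↦3, 4↦2, 5↦4, 6↦2]  zeros at y ∈ {1, 2}
  x = 1: [0↦3, 1↦3, 2↦2, 3↦0, 4↦4, 5↦0, 6↦2]  zeros at y ∈ {3, 5}
  x = 2: [0↦5, 1↦4, 2↦5, 3↦1, 4↦6, 5↦6, 6↦1]  zeros at y ∈ ∅
  x = 3: [0↦4, 1↦5, 2↦4, 3↦1, 4↦3, 5↦3, 6↦1]  zeros at y ∈ ∅
  x = 4: [0↦2, 1↦1, 2↦1, 3↦2, 4↦4, 5↦0, 6↦4]  zeros at y ∈ {5}
  x = 5: [0↦1, 1↦1, 2↦5, 3↦6, 4↦4, 5↦6, 6↦5]  zeros at y ∈ ∅
  x = 6: [0↦3, 1↦0, 2↦4, 3↦1, 4↦5, 5↦2, 6↦6]  zeros at y ∈ {1}
Collecting zeros: affine points = {(0, 1), (0, 2), (1, 3), (1, 5), (4, 5), (6, 1)}.
Total count |C(F_7)_aff| = 6.


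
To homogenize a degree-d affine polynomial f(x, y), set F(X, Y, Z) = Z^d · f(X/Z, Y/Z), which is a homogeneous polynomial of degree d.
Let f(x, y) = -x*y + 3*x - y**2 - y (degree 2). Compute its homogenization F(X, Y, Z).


F(X, Y, Z) = -X*Y + 3*X*Z - Y**2 - Y*Z

deg(f) = 2.
Substitute x = X/Z, y = Y/Z into f, then multiply by Z^2.
  monomial -1·x^1·y^1 ↦ -1·X^1·Y^1·Z^0.
  monomial 3·x^1·y^0 ↦ 3·X^1·Y^0·Z^1.
  monomial -1·x^0·y^2 ↦ -1·X^0·Y^2·Z^0.
  monomial -1·x^0·y^1 ↦ -1·X^0·Y^1·Z^1.
Collecting: F(X, Y, Z) = -X*Y + 3*X*Z - Y**2 - Y*Z.


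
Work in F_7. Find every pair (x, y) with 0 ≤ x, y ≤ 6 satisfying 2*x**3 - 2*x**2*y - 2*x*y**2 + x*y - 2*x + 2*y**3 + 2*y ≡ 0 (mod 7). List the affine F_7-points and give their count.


Affine F_7-points: {(0, 0), (1, 0), (3, 2), (3, 4), (5, 1), (6, 0)}; count = 6.

For each of the 49 pairs (x, y) ∈ F_7², evaluate f(x, y) mod 7. Record the zeros.
  x = 0: [0↦0, 1↦4, 2↦6, 3↦4, 4↦3, 5↦1, 6↦3]  zeros at y ∈ {0}
  x = 1: [0↦0, 1↦1, 2↦3, 3↦4, 4↦2, 5↦2, 6↦2]  zeros at y ∈ {0}
  x = 2: [0↦5, 1↦6, 2↦4, 3↦4, 4↦4, 5↦2, 6↦3]  zeros at y ∈ ∅
  x = 3: [0↦6, 1↦3, 2↦0, 3↦2, 4↦0, 5↦6, 6↦4]  zeros at y ∈ {2, 4}
  x = 4: [0↦1, 1↦4, 2↦3, 3↦3, 4↦2, 5↦5, 6↦3]  zeros at y ∈ ∅
  x = 5: [0↦2, 1↦0, 2↦4, 3↦5, 4↦1, 5↦4, 6↦5]  zeros at y ∈ {1}
  x = 6: [0↦0, 1↦3, 2↦1, 3↦6, 4↦2, 5↦1, 6↦1]  zeros at y ∈ {0}
Collecting zeros: affine points = {(0, 0), (1, 0), (3, 2), (3, 4), (5, 1), (6, 0)}.
Total count |C(F_7)_aff| = 6.


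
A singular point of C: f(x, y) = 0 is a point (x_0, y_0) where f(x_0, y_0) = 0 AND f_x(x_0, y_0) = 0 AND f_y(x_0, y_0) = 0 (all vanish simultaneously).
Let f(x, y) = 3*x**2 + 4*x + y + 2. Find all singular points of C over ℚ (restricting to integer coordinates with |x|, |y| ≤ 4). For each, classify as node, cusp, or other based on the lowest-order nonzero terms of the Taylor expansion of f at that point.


No singular points in the scanned grid; C is smooth there.

Compute partial derivatives:
  f_x = 6*x + 4.
  f_y = 1.
f_y = 1 is a nonzero constant, so f_y never vanishes: no point (x, y) can satisfy f = f_x = f_y = 0. In particular no (x, y) ∈ {−4, ..., 4}² is singular; the curve is smooth.


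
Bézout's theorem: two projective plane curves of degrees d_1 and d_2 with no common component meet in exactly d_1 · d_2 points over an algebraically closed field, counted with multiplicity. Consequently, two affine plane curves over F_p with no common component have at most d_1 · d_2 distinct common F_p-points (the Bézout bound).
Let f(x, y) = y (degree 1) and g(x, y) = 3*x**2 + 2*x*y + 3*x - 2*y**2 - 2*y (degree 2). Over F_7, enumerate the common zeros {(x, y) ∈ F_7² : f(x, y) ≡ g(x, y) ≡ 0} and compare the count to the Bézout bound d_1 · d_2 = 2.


Common zeros: {(0, 0), (6, 0)}; count = 2; Bézout bound = 2.

deg(f) = 1, deg(g) = 2, so Bézout bound = 2.
Scan x ∈ F_7. For each x, list the y ∈ F_7 with f(x, y) ≡ 0 and those with g(x, y) ≡ 0 (mod 7); the common zeros in that column are the intersection.
  x = 0: f ≡ 0 at y ∈ {0}; g ≡ 0 at y ∈ {0, 6}; common: {0}.
  x = 1: f ≡ 0 at y ∈ {0}; g ≡ 0 at y ∈ ∅; common: ∅.
  x = 2: f ≡ 0 at y ∈ {0}; g ≡ 0 at y ∈ {2, 6}; common: ∅.
  x = 3: f ≡ 0 at y ∈ {0}; g ≡ 0 at y ∈ ∅; common: ∅.
  x = 4: f ≡ 0 at y ∈ {0}; g ≡ 0 at y ∈ ∅; common: ∅.
  x = 5: f ≡ 0 at y ∈ {0}; g ≡ 0 at y ∈ {2}; common: ∅.
  x = 6: f ≡ 0 at y ∈ {0}; g ≡ 0 at y ∈ {0, 5}; common: {0}.
Collecting: common zeros = {(0, 0), (6, 0)}, so the count is 2.
Comparison with the Bézout bound: 2 ≤ 2 = deg(f)·deg(g), as expected for curves with no common component (the bound is attained).


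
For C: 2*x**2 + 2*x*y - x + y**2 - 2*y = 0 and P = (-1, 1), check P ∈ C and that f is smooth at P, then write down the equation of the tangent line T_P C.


Tangent line at P: -3*x - 2*y - 1 = 0.

Step 1: f(-1, 1) = 0, so P lies on C.
Step 2: partial derivatives
  f_x(x, y) = 4*x + 2*y - 1, f_y(x, y) = 2*x + 2*y - 2.
  f_x(P) = -3, f_y(P) = -2 (gradient nonzero, so P is smooth).
Step 3: tangent line at P: -3·(x − -1) + -2·(y − 1) = 0.
Expanding: -3*x - 2*y - 1 = 0.


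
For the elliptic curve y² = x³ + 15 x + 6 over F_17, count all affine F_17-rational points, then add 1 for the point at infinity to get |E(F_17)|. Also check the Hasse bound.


Affine points = {(5, 6), (5, 11), (8, 3), (8, 14), (10, 0), (13, 1), (13, 16), (14, 6), (14, 11), (15, 6), (15, 11)}; affine count = 11; |E(F_17)| = 12.

Discriminant check: Δ ∝ 4a³ + 27b² = 4·15³ + 27·6² = 4·3375 + 27·36 ≡ 5 (mod 17). Nonzero ⇒ E is nonsingular.
For each x ∈ F_17, compute rhs = x³ + 15·x + 6 mod 17, then count y ∈ F_17 with y² ≡ rhs.
  x = 0: rhs = 6, matching y values: none (0 points).
  x = 1: rhs = 5, matching y values: none (0 points).
  x = 2: rhs = 10, matching y values: none (0 points).
  x = 3: rhs = 10, matching y values: none (0 points).
  x = 4: rhs = 11, matching y values: none (0 points).
  x = 5: rhs = 2, matching y values: 6, 11 (2 points).
  x = 6: rhs = 6, matching y values: none (0 points).
  x = 7: rhs = 12, matching y values: none (0 points).
  x = 8: rhs = 9, matching y values: 3, 14 (2 points).
  x = 9: rhs = 3, matching y values: none (0 points).
  x = 10: rhs = 0, matching y values: 0 (1 points).
  x = 11: rhs = 6, matching y values: none (0 points).
  x = 12: rhs = 10, matching y values: none (0 points).
  x = 13: rhs = 1, matching y values: 1, 16 (2 points).
  x = 14: rhs = 2, matching y values: 6, 11 (2 points).
  x = 15: rhs = 2, matching y values: 6, 11 (2 points).
  x = 16: rhs = 7, matching y values: none (0 points).
Total affine count: 11.
Full point count |E(F_17)| = 11 + 1 = 12.
Hasse bound: |12 − (17+1)| = |-6| = 6 ≤ 2√17 ≈ 8.2462 ✓.
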